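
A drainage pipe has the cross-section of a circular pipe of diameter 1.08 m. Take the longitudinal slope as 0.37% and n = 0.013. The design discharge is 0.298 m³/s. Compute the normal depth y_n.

y_n = 0.298 m

Manning's equation rearranged: A R^(2/3) = nQ / (1·√S) = 0.013 × 0.298 / (√0.0037) = 0.06369.
At y = 0.328 m: A R^(2/3) = 0.07674 — high.
At y = 0.258 m: A R^(2/3) = 0.04789 — low.
At y = 0.298 m: A R^(2/3) = 0.06368 — close enough.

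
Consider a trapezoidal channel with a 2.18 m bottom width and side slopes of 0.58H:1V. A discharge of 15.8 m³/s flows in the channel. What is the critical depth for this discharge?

y_c = 1.52 m

At critical depth, Q² T / (g A³) = 1, i.e. A³/T = Q²/g = 15.8²/9.81 = 25.45.
At y = 1.84 m: A³/T = 49.44 — high.
At y = 1.09 m: A³/T = 8.362 — low.
At y = 1.52 m: A³/T = 25.56 — matches.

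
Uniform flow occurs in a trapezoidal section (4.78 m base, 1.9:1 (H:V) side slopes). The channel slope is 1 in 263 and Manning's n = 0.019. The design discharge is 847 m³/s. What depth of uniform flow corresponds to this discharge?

Manning's equation rearranged: A R^(2/3) = nQ / (1·√S) = 0.019 × 847 / (√0.003802) = 261.
Trying y = 7.88 m: A R^(2/3) = 394.2 — high.
Trying y = 4.7 m: A R^(2/3) = 121.3 — low.
Trying y = 6.6 m: A R^(2/3) = 261.1 — ≈ 261.

y_n = 6.6 m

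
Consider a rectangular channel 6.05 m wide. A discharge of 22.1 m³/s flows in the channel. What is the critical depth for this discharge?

y_c = 1.11 m

For a rectangular channel, critical depth y_c = (q²/g)^(1/3) where q = Q/b = 22.1/6.05 = 3.653 m²/s.
So y_c = (3.653²/9.81)^(1/3) = 1.11 m.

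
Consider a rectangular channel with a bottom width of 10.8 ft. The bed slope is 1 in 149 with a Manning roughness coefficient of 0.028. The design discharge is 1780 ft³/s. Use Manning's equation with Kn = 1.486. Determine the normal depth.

y_n = 15.1 ft

Manning's equation rearranged: A R^(2/3) = nQ / (1.486·√S) = 0.028 × 1780 / (1.486 × √0.006711) = 409.4.
Trying y = 16.5 ft: A R^(2/3) = 454.1 — over.
Trying y = 10.7 ft: A R^(2/3) = 270.9 — short.
Trying y = 15.1 ft: A R^(2/3) = 409.4 — ≈ 409.4.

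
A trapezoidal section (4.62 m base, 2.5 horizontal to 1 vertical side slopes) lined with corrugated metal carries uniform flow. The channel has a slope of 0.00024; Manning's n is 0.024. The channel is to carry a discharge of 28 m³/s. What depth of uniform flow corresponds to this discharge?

y_n = 2.74 m

Manning's equation rearranged: A R^(2/3) = nQ / (1·√S) = 0.024 × 28 / (√0.00024) = 43.38.
Try y = 2.45 m: A R^(2/3) = 34.15 — low.
Try y = 3.33 m: A R^(2/3) = 66.39 — high.
Try y = 2.74 m: A R^(2/3) = 43.39 — ≈ 43.38.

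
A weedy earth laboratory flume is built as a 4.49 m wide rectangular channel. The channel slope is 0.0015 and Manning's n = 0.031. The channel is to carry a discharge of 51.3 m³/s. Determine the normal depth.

Manning's equation rearranged: A R^(2/3) = nQ / (1·√S) = 0.031 × 51.3 / (√0.0015) = 41.06.
At y = 7.59 m: A R^(2/3) = 49.16 — over.
At y = 5.13 m: A R^(2/3) = 31 — short.
At y = 6.5 m: A R^(2/3) = 41.06 — close enough.

y_n = 6.5 m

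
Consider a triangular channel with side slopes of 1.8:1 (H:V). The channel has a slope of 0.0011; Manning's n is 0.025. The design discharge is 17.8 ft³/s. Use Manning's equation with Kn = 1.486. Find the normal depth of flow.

y_n = 2.25 ft

Manning's equation rearranged: A R^(2/3) = nQ / (1.486·√S) = 0.025 × 17.8 / (1.486 × √0.0011) = 9.029.
Trying y = 2.47 ft: A R^(2/3) = 11.56 — high.
Trying y = 1.91 ft: A R^(2/3) = 5.822 — low.
Trying y = 2.25 ft: A R^(2/3) = 9.012 — ≈ 9.029.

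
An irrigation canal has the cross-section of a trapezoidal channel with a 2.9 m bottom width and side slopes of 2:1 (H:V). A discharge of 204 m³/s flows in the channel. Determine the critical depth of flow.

y_c = 3.97 m

At critical depth, Q² T / (g A³) = 1, i.e. A³/T = Q²/g = 204²/9.81 = 4242.
Try y = 3.16 m: A³/T = 1591 — short.
Try y = 4.4 m: A³/T = 6655 — over.
Try y = 3.97 m: A³/T = 4244 — ≈ 4242.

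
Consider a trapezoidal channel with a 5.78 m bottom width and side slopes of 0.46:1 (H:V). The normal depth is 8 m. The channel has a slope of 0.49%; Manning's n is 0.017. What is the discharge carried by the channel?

With bottom width b = 5.78 m and side slope z = 0.46: A = (b + zy)y = (5.78 + 0.46×8)×8 = 75.68 m²; P = b + 2y√(1+z²) = 5.78 + 2×8×1.101 = 23.39 m.
Hydraulic radius R = A/P = 75.68/23.39 = 3.235 m.
Manning's equation: Q = (1/n) A R^(2/3) S^(1/2) = (1/0.017) × 75.68 × 3.235^(2/3) × 0.0049^(1/2) = 682 m³/s.

Q = 682 m³/s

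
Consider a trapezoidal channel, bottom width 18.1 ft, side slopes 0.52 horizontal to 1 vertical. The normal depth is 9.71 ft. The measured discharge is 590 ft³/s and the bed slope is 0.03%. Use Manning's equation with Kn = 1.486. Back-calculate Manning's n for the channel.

With bottom width b = 18.1 ft and side slope z = 0.52: A = (b + zy)y = (18.1 + 0.52×9.71)×9.71 = 224.8 ft²; P = b + 2y√(1+z²) = 18.1 + 2×9.71×1.127 = 39.99 ft.
Hydraulic radius R = A/P = 224.8/39.99 = 5.621 ft.
Rearranging Manning's equation: n = (1.486/Q) A R^(2/3) S^(1/2) = (1.486/590) × 224.8 × 5.621^(2/3) × √0.0003 = 0.031.

n = 0.031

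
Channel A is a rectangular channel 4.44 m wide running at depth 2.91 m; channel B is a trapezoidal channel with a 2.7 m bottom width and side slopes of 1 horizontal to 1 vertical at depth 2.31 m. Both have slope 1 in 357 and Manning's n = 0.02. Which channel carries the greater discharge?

Channel A: Flow area A = b·y = 4.44 × 2.91 = 12.92 m². Wetted perimeter P = b + 2y = 4.44 + 2×2.91 = 10.26 m. Hydraulic radius R = A/P = 12.92/10.26 = 1.259 m. Q_A = (1/0.02)·12.92·1.259^(2/3)·√0.002801 = 39.87 m³/s.
Channel B: With bottom width b = 2.7 m and side slope z = 1: A = (b + zy)y = (2.7 + 1×2.31)×2.31 = 11.57 m²; P = b + 2y√(1+z²) = 2.7 + 2×2.31×1.414 = 9.234 m. Hydraulic radius R = A/P = 11.57/9.234 = 1.253 m. Q_B = (1/0.02)·11.57·1.253^(2/3)·√0.002801 = 35.6 m³/s.
Q_A = 39.87 m³/s vs Q_B = 35.6 m³/s, so channel A carries more.

channel A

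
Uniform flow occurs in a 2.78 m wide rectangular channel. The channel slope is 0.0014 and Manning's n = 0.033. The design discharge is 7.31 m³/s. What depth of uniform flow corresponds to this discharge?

y_n = 2.5 m

Manning's equation rearranged: A R^(2/3) = nQ / (1·√S) = 0.033 × 7.31 / (√0.0014) = 6.447.
Try y = 3.09 m: A R^(2/3) = 8.352 — high.
Try y = 2 m: A R^(2/3) = 4.871 — low.
Try y = 2.5 m: A R^(2/3) = 6.446 — ≈ 6.447.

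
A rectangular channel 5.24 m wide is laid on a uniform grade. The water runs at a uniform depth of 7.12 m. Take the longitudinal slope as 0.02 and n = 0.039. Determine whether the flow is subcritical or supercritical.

Flow area A = b·y = 5.24 × 7.12 = 37.31 m². Wetted perimeter P = b + 2y = 5.24 + 2×7.12 = 19.48 m.
Hydraulic radius R = A/P = 37.31/19.48 = 1.915 m.
V = (1/n) R^(2/3) √S = (1/0.039) × 1.915^(2/3) × √0.02 = 5.592 m/s. Hydraulic depth D_h = A/T = 37.31/5.24 = 7.12 m.
Froude number Fr = V/√(g·D_h) = 5.592/√(9.81×7.12) = 0.669, which is less than 1, so the flow is subcritical.

subcritical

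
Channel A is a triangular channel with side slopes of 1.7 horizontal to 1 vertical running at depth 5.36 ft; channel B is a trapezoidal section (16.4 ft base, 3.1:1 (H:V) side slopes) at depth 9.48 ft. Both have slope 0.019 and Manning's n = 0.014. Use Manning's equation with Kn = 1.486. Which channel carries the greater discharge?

channel B

Channel A: For a triangular section with side slope z = 1.7: A = zy² = 1.7×5.36² = 48.84 ft²; P = 2y√(1+z²) = 2×5.36×1.972 = 21.14 ft. Hydraulic radius R = A/P = 48.84/21.14 = 2.31 ft. Q_A = (1.486/0.014)·48.84·2.31^(2/3)·√0.019 = 1249 ft³/s.
Channel B: With bottom width b = 16.4 ft and side slope z = 3.1: A = (b + zy)y = (16.4 + 3.1×9.48)×9.48 = 434.1 ft²; P = b + 2y√(1+z²) = 16.4 + 2×9.48×3.257 = 78.16 ft. Hydraulic radius R = A/P = 434.1/78.16 = 5.554 ft. Q_B = (1.486/0.014)·434.1·5.554^(2/3)·√0.019 = 19920 ft³/s.
Q_A = 1249 ft³/s vs Q_B = 19920 ft³/s, so channel B carries more.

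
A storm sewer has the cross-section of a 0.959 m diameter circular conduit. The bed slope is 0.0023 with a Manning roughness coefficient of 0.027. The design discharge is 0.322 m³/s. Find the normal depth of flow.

Manning's equation rearranged: A R^(2/3) = nQ / (1·√S) = 0.027 × 0.322 / (√0.0023) = 0.1813.
At y = 0.429 m: A R^(2/3) = 0.1149 — too small.
At y = 0.662 m: A R^(2/3) = 0.2291 — too large.
At y = 0.563 m: A R^(2/3) = 0.1811 — matches.

y_n = 0.563 m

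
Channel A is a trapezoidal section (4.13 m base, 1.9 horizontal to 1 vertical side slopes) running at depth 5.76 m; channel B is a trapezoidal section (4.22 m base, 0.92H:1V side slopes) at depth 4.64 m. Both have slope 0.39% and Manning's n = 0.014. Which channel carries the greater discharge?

channel A

Channel A: With bottom width b = 4.13 m and side slope z = 1.9: A = (b + zy)y = (4.13 + 1.9×5.76)×5.76 = 86.83 m²; P = b + 2y√(1+z²) = 4.13 + 2×5.76×2.147 = 28.86 m. Hydraulic radius R = A/P = 86.83/28.86 = 3.008 m. Q_A = (1/0.014)·86.83·3.008^(2/3)·√0.0039 = 807.1 m³/s.
Channel B: With bottom width b = 4.22 m and side slope z = 0.92: A = (b + zy)y = (4.22 + 0.92×4.64)×4.64 = 39.39 m²; P = b + 2y√(1+z²) = 4.22 + 2×4.64×1.359 = 16.83 m. Hydraulic radius R = A/P = 39.39/16.83 = 2.34 m. Q_B = (1/0.014)·39.39·2.34^(2/3)·√0.0039 = 309.7 m³/s.
Q_A = 807.1 m³/s vs Q_B = 309.7 m³/s, so channel A carries more.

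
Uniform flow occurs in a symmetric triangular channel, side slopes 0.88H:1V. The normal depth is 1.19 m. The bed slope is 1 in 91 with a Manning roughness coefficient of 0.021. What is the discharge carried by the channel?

Q = 3.34 m³/s

For a triangular section with side slope z = 0.88: A = zy² = 0.88×1.19² = 1.246 m²; P = 2y√(1+z²) = 2×1.19×1.332 = 3.17 m.
Hydraulic radius R = A/P = 1.246/3.17 = 0.3931 m.
Manning's equation: Q = (1/n) A R^(2/3) S^(1/2) = (1/0.021) × 1.246 × 0.3931^(2/3) × 0.01099^(1/2) = 3.34 m³/s.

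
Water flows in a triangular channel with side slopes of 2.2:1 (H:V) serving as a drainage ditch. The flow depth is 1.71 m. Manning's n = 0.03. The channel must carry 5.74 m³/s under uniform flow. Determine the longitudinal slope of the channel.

S = 0.001

For a triangular section with side slope z = 2.2: A = zy² = 2.2×1.71² = 6.433 m²; P = 2y√(1+z²) = 2×1.71×2.417 = 8.265 m.
Hydraulic radius R = A/P = 6.433/8.265 = 0.7784 m.
From Manning's equation, S = [nQ / (1 A R^(2/3))]² = [0.03 × 5.74 / (1 × 6.433 × 0.7784^(2/3))]² = 0.001.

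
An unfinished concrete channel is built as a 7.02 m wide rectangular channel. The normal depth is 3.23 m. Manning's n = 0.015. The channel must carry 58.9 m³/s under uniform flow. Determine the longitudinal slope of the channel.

Flow area A = b·y = 7.02 × 3.23 = 22.67 m². Wetted perimeter P = b + 2y = 7.02 + 2×3.23 = 13.48 m.
Hydraulic radius R = A/P = 22.67/13.48 = 1.682 m.
From Manning's equation, S = [nQ / (1 A R^(2/3))]² = [0.015 × 58.9 / (1 × 22.67 × 1.682^(2/3))]² = 0.000759.

S = 0.000759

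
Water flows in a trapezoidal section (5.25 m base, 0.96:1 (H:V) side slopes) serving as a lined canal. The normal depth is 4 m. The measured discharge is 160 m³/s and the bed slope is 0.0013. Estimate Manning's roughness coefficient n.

n = 0.014

With bottom width b = 5.25 m and side slope z = 0.96: A = (b + zy)y = (5.25 + 0.96×4)×4 = 36.36 m²; P = b + 2y√(1+z²) = 5.25 + 2×4×1.386 = 16.34 m.
Hydraulic radius R = A/P = 36.36/16.34 = 2.225 m.
Rearranging Manning's equation: n = (1/Q) A R^(2/3) S^(1/2) = (1/160) × 36.36 × 2.225^(2/3) × √0.0013 = 0.014.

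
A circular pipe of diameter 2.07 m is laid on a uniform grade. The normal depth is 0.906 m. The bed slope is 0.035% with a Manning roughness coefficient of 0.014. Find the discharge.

Q = 1.15 m³/s

For a circular section of diameter D = 2.07 m at depth y = 0.906 m, the central angle is θ = 2 arccos(1 − 2y/D) = 2.892 rad. Then A = (D²/8)(θ − sin θ) = 1.416 m² and P = Dθ/2 = 2.993 m.
Hydraulic radius R = A/P = 1.416/2.993 = 0.4732 m.
Manning's equation: Q = (1/n) A R^(2/3) S^(1/2) = (1/0.014) × 1.416 × 0.4732^(2/3) × 0.00035^(1/2) = 1.15 m³/s.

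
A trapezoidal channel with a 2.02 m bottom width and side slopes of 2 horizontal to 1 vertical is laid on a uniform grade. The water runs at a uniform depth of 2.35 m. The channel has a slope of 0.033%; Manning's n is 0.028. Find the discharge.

Q = 12 m³/s

With bottom width b = 2.02 m and side slope z = 2: A = (b + zy)y = (2.02 + 2×2.35)×2.35 = 15.79 m²; P = b + 2y√(1+z²) = 2.02 + 2×2.35×2.236 = 12.53 m.
Hydraulic radius R = A/P = 15.79/12.53 = 1.26 m.
Manning's equation: Q = (1/n) A R^(2/3) S^(1/2) = (1/0.028) × 15.79 × 1.26^(2/3) × 0.00033^(1/2) = 12 m³/s.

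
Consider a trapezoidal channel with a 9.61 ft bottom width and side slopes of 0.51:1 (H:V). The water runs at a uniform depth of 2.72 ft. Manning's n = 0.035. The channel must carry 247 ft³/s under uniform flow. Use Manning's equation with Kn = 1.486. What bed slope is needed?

S = 0.016

With bottom width b = 9.61 ft and side slope z = 0.51: A = (b + zy)y = (9.61 + 0.51×2.72)×2.72 = 29.91 ft²; P = b + 2y√(1+z²) = 9.61 + 2×2.72×1.123 = 15.72 ft.
Hydraulic radius R = A/P = 29.91/15.72 = 1.903 ft.
From Manning's equation, S = [nQ / (1.486 A R^(2/3))]² = [0.035 × 247 / (1.486 × 29.91 × 1.903^(2/3))]² = 0.016.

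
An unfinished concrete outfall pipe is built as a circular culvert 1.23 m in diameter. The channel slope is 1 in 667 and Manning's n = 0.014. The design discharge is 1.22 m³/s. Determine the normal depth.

Manning's equation rearranged: A R^(2/3) = nQ / (1·√S) = 0.014 × 1.22 / (√0.001499) = 0.4411.
At y = 0.604 m: A R^(2/3) = 0.2625 — low.
At y = 1.01 m: A R^(2/3) = 0.5422 — high.
At y = 0.844 m: A R^(2/3) = 0.4414 — close enough.

y_n = 0.844 m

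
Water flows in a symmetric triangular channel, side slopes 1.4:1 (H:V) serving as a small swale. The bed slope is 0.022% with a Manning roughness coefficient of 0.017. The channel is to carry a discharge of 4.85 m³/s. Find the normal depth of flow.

Manning's equation rearranged: A R^(2/3) = nQ / (1·√S) = 0.017 × 4.85 / (√0.00022) = 5.559.
At y = 1.81 m: A R^(2/3) = 3.74 — too small.
At y = 2.45 m: A R^(2/3) = 8.386 — too large.
At y = 2.1 m: A R^(2/3) = 5.559 — ≈ 5.559.

y_n = 2.1 m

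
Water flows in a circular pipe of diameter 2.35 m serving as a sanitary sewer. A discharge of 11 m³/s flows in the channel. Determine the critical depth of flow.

y_c = 1.54 m

At critical depth, Q² T / (g A³) = 1, i.e. A³/T = Q²/g = 11²/9.81 = 12.33.
Trying y = 1.89 m: A³/T = 28.02 — too large.
Trying y = 1.32 m: A³/T = 6.769 — too small.
Trying y = 1.54 m: A³/T = 12.24 — ≈ 12.33.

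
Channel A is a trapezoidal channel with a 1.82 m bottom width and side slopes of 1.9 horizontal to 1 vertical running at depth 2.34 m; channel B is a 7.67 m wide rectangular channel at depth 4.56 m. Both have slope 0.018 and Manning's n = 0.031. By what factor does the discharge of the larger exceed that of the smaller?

3.38

Channel A: With bottom width b = 1.82 m and side slope z = 1.9: A = (b + zy)y = (1.82 + 1.9×2.34)×2.34 = 14.66 m²; P = b + 2y√(1+z²) = 1.82 + 2×2.34×2.147 = 11.87 m. Hydraulic radius R = A/P = 14.66/11.87 = 1.235 m. Q_A = (1/0.031)·14.66·1.235^(2/3)·√0.018 = 73.06 m³/s.
Channel B: Flow area A = b·y = 7.67 × 4.56 = 34.98 m². Wetted perimeter P = b + 2y = 7.67 + 2×4.56 = 16.79 m. Hydraulic radius R = A/P = 34.98/16.79 = 2.083 m. Q_B = (1/0.031)·34.98·2.083^(2/3)·√0.018 = 246.9 m³/s.
The larger discharge is 246.9 m³/s and the smaller is 73.06 m³/s; the ratio is 3.38.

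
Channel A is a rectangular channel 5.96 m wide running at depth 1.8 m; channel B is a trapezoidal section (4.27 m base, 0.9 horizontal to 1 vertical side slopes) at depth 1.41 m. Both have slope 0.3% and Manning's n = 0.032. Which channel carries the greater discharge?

Channel A: Flow area A = b·y = 5.96 × 1.8 = 10.73 m². Wetted perimeter P = b + 2y = 5.96 + 2×1.8 = 9.56 m. Hydraulic radius R = A/P = 10.73/9.56 = 1.122 m. Q_A = (1/0.032)·10.73·1.122^(2/3)·√0.003 = 19.83 m³/s.
Channel B: With bottom width b = 4.27 m and side slope z = 0.9: A = (b + zy)y = (4.27 + 0.9×1.41)×1.41 = 7.81 m²; P = b + 2y√(1+z²) = 4.27 + 2×1.41×1.345 = 8.064 m. Hydraulic radius R = A/P = 7.81/8.064 = 0.9685 m. Q_B = (1/0.032)·7.81·0.9685^(2/3)·√0.003 = 13.09 m³/s.
Q_A = 19.83 m³/s vs Q_B = 13.09 m³/s, so channel A carries more.

channel A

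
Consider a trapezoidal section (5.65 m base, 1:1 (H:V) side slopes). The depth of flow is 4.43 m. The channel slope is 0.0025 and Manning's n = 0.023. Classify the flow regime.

subcritical

With bottom width b = 5.65 m and side slope z = 1: A = (b + zy)y = (5.65 + 1×4.43)×4.43 = 44.65 m²; P = b + 2y√(1+z²) = 5.65 + 2×4.43×1.414 = 18.18 m.
Hydraulic radius R = A/P = 44.65/18.18 = 2.456 m.
V = (1/n) R^(2/3) √S = (1/0.023) × 2.456^(2/3) × √0.0025 = 3.958 m/s. Hydraulic depth D_h = A/T = 44.65/14.51 = 3.077 m.
Froude number Fr = V/√(g·D_h) = 3.958/√(9.81×3.077) = 0.72, which is less than 1, so the flow is subcritical.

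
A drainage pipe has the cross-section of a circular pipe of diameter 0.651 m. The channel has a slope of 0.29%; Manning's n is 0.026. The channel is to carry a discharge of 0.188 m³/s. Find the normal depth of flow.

y_n = 0.49 m

Manning's equation rearranged: A R^(2/3) = nQ / (1·√S) = 0.026 × 0.188 / (√0.0029) = 0.09077.
At y = 0.42 m: A R^(2/3) = 0.07425 — low.
At y = 0.565 m: A R^(2/3) = 0.1037 — high.
At y = 0.49 m: A R^(2/3) = 0.09085 — matches.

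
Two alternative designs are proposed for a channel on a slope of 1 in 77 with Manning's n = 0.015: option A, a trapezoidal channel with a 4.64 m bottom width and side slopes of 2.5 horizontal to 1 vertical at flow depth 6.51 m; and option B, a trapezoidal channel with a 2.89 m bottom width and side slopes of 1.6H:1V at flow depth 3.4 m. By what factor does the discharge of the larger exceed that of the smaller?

Channel A: With bottom width b = 4.64 m and side slope z = 2.5: A = (b + zy)y = (4.64 + 2.5×6.51)×6.51 = 136.2 m²; P = b + 2y√(1+z²) = 4.64 + 2×6.51×2.693 = 39.7 m. Hydraulic radius R = A/P = 136.2/39.7 = 3.43 m. Q_A = (1/0.015)·136.2·3.43^(2/3)·√0.01299 = 2353 m³/s.
Channel B: With bottom width b = 2.89 m and side slope z = 1.6: A = (b + zy)y = (2.89 + 1.6×3.4)×3.4 = 28.32 m²; P = b + 2y√(1+z²) = 2.89 + 2×3.4×1.887 = 15.72 m. Hydraulic radius R = A/P = 28.32/15.72 = 1.802 m. Q_B = (1/0.015)·28.32·1.802^(2/3)·√0.01299 = 318.6 m³/s.
The larger discharge is 2353 m³/s and the smaller is 318.6 m³/s; the ratio is 7.38.

7.38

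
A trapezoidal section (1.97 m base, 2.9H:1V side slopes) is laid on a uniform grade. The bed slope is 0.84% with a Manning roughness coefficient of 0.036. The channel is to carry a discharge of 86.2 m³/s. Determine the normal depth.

y_n = 2.71 m

Manning's equation rearranged: A R^(2/3) = nQ / (1·√S) = 0.036 × 86.2 / (√0.0084) = 33.86.
At y = 2.14 m: A R^(2/3) = 19.3 — low.
At y = 2.71 m: A R^(2/3) = 33.85 — matches.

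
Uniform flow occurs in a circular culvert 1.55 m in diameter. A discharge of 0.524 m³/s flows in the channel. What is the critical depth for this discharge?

At critical depth, Q² T / (g A³) = 1, i.e. A³/T = Q²/g = 0.524²/9.81 = 0.02799.
Trying y = 0.45 m: A³/T = 0.06689 — too large.
Trying y = 0.36 m: A³/T = 0.02806 — close enough.

y_c = 0.36 m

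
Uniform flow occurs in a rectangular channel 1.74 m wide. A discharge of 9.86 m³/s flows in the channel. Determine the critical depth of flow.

y_c = 1.48 m

For a rectangular channel, critical depth y_c = (q²/g)^(1/3) where q = Q/b = 9.86/1.74 = 5.667 m²/s.
So y_c = (5.667²/9.81)^(1/3) = 1.48 m.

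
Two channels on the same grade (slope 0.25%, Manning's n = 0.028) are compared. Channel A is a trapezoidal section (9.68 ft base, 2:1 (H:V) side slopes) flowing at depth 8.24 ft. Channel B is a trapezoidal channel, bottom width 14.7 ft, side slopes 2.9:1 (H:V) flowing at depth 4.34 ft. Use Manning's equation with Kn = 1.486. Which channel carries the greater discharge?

channel A

Channel A: With bottom width b = 9.68 ft and side slope z = 2: A = (b + zy)y = (9.68 + 2×8.24)×8.24 = 215.6 ft²; P = b + 2y√(1+z²) = 9.68 + 2×8.24×2.236 = 46.53 ft. Hydraulic radius R = A/P = 215.6/46.53 = 4.633 ft. Q_A = (1.486/0.028)·215.6·4.633^(2/3)·√0.0025 = 1590 ft³/s.
Channel B: With bottom width b = 14.7 ft and side slope z = 2.9: A = (b + zy)y = (14.7 + 2.9×4.34)×4.34 = 118.4 ft²; P = b + 2y√(1+z²) = 14.7 + 2×4.34×3.068 = 41.33 ft. Hydraulic radius R = A/P = 118.4/41.33 = 2.866 ft. Q_B = (1.486/0.028)·118.4·2.866^(2/3)·√0.0025 = 634 ft³/s.
Q_A = 1590 ft³/s vs Q_B = 634 ft³/s, so channel A carries more.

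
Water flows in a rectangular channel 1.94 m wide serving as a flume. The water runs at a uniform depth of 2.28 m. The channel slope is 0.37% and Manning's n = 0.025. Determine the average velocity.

Flow area A = b·y = 1.94 × 2.28 = 4.423 m². Wetted perimeter P = b + 2y = 1.94 + 2×2.28 = 6.5 m.
Hydraulic radius R = A/P = 4.423/6.5 = 0.6805 m.
From Manning's equation, V = (1/n) R^(2/3) S^(1/2) = (1/0.025) × 0.6805^(2/3) × 0.0037^(1/2) = 1.88 m/s.

V = 1.88 m/s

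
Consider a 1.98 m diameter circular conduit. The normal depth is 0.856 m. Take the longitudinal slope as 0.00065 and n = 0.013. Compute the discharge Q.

For a circular section of diameter D = 1.98 m at depth y = 0.856 m, the central angle is θ = 2 arccos(1 − 2y/D) = 2.87 rad. Then A = (D²/8)(θ − sin θ) = 1.275 m² and P = Dθ/2 = 2.841 m.
Hydraulic radius R = A/P = 1.275/2.841 = 0.4487 m.
Manning's equation: Q = (1/n) A R^(2/3) S^(1/2) = (1/0.013) × 1.275 × 0.4487^(2/3) × 0.00065^(1/2) = 1.47 m³/s.

Q = 1.47 m³/s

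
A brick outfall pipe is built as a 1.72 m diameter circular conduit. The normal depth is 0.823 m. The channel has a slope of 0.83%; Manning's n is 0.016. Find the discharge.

Q = 3.5 m³/s

For a circular section of diameter D = 1.72 m at depth y = 0.823 m, the central angle is θ = 2 arccos(1 − 2y/D) = 3.056 rad. Then A = (D²/8)(θ − sin θ) = 1.098 m² and P = Dθ/2 = 2.628 m.
Hydraulic radius R = A/P = 1.098/2.628 = 0.4179 m.
Manning's equation: Q = (1/n) A R^(2/3) S^(1/2) = (1/0.016) × 1.098 × 0.4179^(2/3) × 0.0083^(1/2) = 3.5 m³/s.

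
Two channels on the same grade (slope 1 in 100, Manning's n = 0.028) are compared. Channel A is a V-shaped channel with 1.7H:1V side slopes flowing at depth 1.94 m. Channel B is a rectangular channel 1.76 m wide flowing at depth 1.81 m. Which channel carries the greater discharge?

Channel A: For a triangular section with side slope z = 1.7: A = zy² = 1.7×1.94² = 6.398 m²; P = 2y√(1+z²) = 2×1.94×1.972 = 7.653 m. Hydraulic radius R = A/P = 6.398/7.653 = 0.8361 m. Q_A = (1/0.028)·6.398·0.8361^(2/3)·√0.01 = 20.28 m³/s.
Channel B: Flow area A = b·y = 1.76 × 1.81 = 3.186 m². Wetted perimeter P = b + 2y = 1.76 + 2×1.81 = 5.38 m. Hydraulic radius R = A/P = 3.186/5.38 = 0.5921 m. Q_B = (1/0.028)·3.186·0.5921^(2/3)·√0.01 = 8.022 m³/s.
Q_A = 20.28 m³/s vs Q_B = 8.022 m³/s, so channel A carries more.

channel A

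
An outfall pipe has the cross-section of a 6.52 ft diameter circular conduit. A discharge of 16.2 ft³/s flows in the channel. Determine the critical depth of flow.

y_c = 1.03 ft

At critical depth, Q² T / (g A³) = 1, i.e. A³/T = Q²/g = 16.2²/32.2 = 8.15.
Trying y = 1.2 ft: A³/T = 14.87 — too large.
Trying y = 0.808 ft: A³/T = 3.132 — too small.
Trying y = 1.03 ft: A³/T = 8.157 — matches.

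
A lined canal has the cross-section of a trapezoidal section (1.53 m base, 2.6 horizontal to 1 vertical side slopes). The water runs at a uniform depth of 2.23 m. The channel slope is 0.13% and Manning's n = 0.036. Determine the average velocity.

V = 1.11 m/s

With bottom width b = 1.53 m and side slope z = 2.6: A = (b + zy)y = (1.53 + 2.6×2.23)×2.23 = 16.34 m²; P = b + 2y√(1+z²) = 1.53 + 2×2.23×2.786 = 13.95 m.
Hydraulic radius R = A/P = 16.34/13.95 = 1.171 m.
From Manning's equation, V = (1/n) R^(2/3) S^(1/2) = (1/0.036) × 1.171^(2/3) × 0.0013^(1/2) = 1.11 m/s.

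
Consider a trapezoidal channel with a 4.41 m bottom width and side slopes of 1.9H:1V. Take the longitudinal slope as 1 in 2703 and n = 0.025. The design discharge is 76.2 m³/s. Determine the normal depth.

y_n = 4.36 m

Manning's equation rearranged: A R^(2/3) = nQ / (1·√S) = 0.025 × 76.2 / (√0.00037) = 99.04.
At y = 3.39 m: A R^(2/3) = 57.21 — short.
At y = 5.24 m: A R^(2/3) = 149.4 — over.
At y = 4.36 m: A R^(2/3) = 99.01 — matches.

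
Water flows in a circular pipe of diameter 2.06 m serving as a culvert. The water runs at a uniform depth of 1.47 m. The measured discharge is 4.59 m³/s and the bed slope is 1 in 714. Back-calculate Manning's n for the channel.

n = 0.015

For a circular section of diameter D = 2.06 m at depth y = 1.47 m, the central angle is θ = 2 arccos(1 − 2y/D) = 4.024 rad. Then A = (D²/8)(θ − sin θ) = 2.544 m² and P = Dθ/2 = 4.145 m.
Hydraulic radius R = A/P = 2.544/4.145 = 0.6139 m.
Rearranging Manning's equation: n = (1/Q) A R^(2/3) S^(1/2) = (1/4.59) × 2.544 × 0.6139^(2/3) × √0.001401 = 0.015.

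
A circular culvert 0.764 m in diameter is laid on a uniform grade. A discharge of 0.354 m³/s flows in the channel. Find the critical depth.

At critical depth, Q² T / (g A³) = 1, i.e. A³/T = Q²/g = 0.354²/9.81 = 0.01277.
At y = 0.418 m: A³/T = 0.02223 — high.
At y = 0.362 m: A³/T = 0.01284 — close enough.

y_c = 0.362 m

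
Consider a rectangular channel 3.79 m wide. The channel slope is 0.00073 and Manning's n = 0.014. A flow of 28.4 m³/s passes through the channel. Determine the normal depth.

y_n = 3.41 m

Manning's equation rearranged: A R^(2/3) = nQ / (1·√S) = 0.014 × 28.4 / (√0.00073) = 14.72.
Try y = 3.9 m: A R^(2/3) = 17.38 — over.
Try y = 2.94 m: A R^(2/3) = 12.25 — short.
Try y = 3.41 m: A R^(2/3) = 14.74 — ≈ 14.72.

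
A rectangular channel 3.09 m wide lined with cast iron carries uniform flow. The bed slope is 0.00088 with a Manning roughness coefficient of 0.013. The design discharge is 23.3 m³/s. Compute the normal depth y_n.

y_n = 3.21 m

Manning's equation rearranged: A R^(2/3) = nQ / (1·√S) = 0.013 × 23.3 / (√0.00088) = 10.21.
At y = 2.33 m: A R^(2/3) = 6.855 — too small.
At y = 3.67 m: A R^(2/3) = 11.99 — too large.
At y = 3.21 m: A R^(2/3) = 10.2 — ≈ 10.21.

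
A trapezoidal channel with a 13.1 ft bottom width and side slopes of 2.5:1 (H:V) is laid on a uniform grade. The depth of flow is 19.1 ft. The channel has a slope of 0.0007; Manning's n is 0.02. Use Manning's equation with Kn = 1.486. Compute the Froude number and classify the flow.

subcritical

With bottom width b = 13.1 ft and side slope z = 2.5: A = (b + zy)y = (13.1 + 2.5×19.1)×19.1 = 1162 ft²; P = b + 2y√(1+z²) = 13.1 + 2×19.1×2.693 = 116 ft.
Hydraulic radius R = A/P = 1162/116 = 10.02 ft.
V = (1.486/n) R^(2/3) √S = (1.486/0.02) × 10.02^(2/3) × √0.0007 = 9.138 ft/s. Hydraulic depth D_h = A/T = 1162/108.6 = 10.7 ft.
Froude number Fr = V/√(g·D_h) = 9.138/√(32.2×10.7) = 0.492, which is less than 1, so the flow is subcritical.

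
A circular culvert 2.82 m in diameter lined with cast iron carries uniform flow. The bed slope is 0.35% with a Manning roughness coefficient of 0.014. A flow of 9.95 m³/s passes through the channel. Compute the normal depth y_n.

y_n = 1.37 m

Manning's equation rearranged: A R^(2/3) = nQ / (1·√S) = 0.014 × 9.95 / (√0.0035) = 2.355.
Trying y = 0.933 m: A R^(2/3) = 1.169 — too small.
Trying y = 1.75 m: A R^(2/3) = 3.498 — too large.
Trying y = 1.37 m: A R^(2/3) = 2.355 — close enough.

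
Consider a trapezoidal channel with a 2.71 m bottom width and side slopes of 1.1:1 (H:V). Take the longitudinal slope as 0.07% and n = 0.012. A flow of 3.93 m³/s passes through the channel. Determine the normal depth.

Manning's equation rearranged: A R^(2/3) = nQ / (1·√S) = 0.012 × 3.93 / (√0.0007) = 1.782.
Trying y = 0.635 m: A R^(2/3) = 1.31 — low.
Trying y = 0.968 m: A R^(2/3) = 2.753 — high.
Trying y = 0.758 m: A R^(2/3) = 1.784 — matches.

y_n = 0.758 m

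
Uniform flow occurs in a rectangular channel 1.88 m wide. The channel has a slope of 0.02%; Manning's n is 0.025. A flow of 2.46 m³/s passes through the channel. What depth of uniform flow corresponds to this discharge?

y_n = 2.91 m

Manning's equation rearranged: A R^(2/3) = nQ / (1·√S) = 0.025 × 2.46 / (√0.0002) = 4.349.
Try y = 3.38 m: A R^(2/3) = 5.177 — over.
Try y = 2.28 m: A R^(2/3) = 3.268 — short.
Try y = 2.91 m: A R^(2/3) = 4.356 — matches.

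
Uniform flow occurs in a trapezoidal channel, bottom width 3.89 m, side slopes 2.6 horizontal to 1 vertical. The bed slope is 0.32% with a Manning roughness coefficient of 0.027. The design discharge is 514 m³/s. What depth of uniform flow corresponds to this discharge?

y_n = 5.95 m

Manning's equation rearranged: A R^(2/3) = nQ / (1·√S) = 0.027 × 514 / (√0.0032) = 245.3.
Try y = 6.87 m: A R^(2/3) = 347.4 — too large.
Try y = 5.95 m: A R^(2/3) = 245.4 — ≈ 245.3.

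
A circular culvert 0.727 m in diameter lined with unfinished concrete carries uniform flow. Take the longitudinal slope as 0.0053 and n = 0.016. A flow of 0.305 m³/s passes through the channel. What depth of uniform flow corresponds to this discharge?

y_n = 0.365 m

Manning's equation rearranged: A R^(2/3) = nQ / (1·√S) = 0.016 × 0.305 / (√0.0053) = 0.06703.
Try y = 0.411 m: A R^(2/3) = 0.08154 — over.
Try y = 0.283 m: A R^(2/3) = 0.0427 — short.
Try y = 0.365 m: A R^(2/3) = 0.06706 — ≈ 0.06703.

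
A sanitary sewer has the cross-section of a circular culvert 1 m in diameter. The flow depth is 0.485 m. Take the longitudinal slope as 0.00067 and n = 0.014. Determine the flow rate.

For a circular section of diameter D = 1 m at depth y = 0.485 m, the central angle is θ = 2 arccos(1 − 2y/D) = 3.082 rad. Then A = (D²/8)(θ − sin θ) = 0.3777 m² and P = Dθ/2 = 1.541 m.
Hydraulic radius R = A/P = 0.3777/1.541 = 0.2451 m.
Manning's equation: Q = (1/n) A R^(2/3) S^(1/2) = (1/0.014) × 0.3777 × 0.2451^(2/3) × 0.00067^(1/2) = 0.274 m³/s.

Q = 0.274 m³/s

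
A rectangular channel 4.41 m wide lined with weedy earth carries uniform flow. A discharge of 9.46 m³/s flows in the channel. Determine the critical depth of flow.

For a rectangular channel, critical depth y_c = (q²/g)^(1/3) where q = Q/b = 9.46/4.41 = 2.145 m²/s.
So y_c = (2.145²/9.81)^(1/3) = 0.777 m.

y_c = 0.777 m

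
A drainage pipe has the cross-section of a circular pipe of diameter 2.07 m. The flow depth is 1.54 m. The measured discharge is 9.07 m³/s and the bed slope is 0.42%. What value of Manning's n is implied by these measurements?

n = 0.014

For a circular section of diameter D = 2.07 m at depth y = 1.54 m, the central angle is θ = 2 arccos(1 − 2y/D) = 4.161 rad. Then A = (D²/8)(θ − sin θ) = 2.685 m² and P = Dθ/2 = 4.307 m.
Hydraulic radius R = A/P = 2.685/4.307 = 0.6234 m.
Rearranging Manning's equation: n = (1/Q) A R^(2/3) S^(1/2) = (1/9.07) × 2.685 × 0.6234^(2/3) × √0.0042 = 0.014.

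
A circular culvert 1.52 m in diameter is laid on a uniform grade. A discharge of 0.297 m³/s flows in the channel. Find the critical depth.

y_c = 0.271 m

At critical depth, Q² T / (g A³) = 1, i.e. A³/T = Q²/g = 0.297²/9.81 = 0.008992.
At y = 0.231 m: A³/T = 0.004823 — low.
At y = 0.271 m: A³/T = 0.009037 — close enough.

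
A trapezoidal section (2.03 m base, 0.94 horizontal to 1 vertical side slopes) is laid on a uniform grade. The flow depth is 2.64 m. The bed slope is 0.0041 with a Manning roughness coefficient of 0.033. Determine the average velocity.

With bottom width b = 2.03 m and side slope z = 0.94: A = (b + zy)y = (2.03 + 0.94×2.64)×2.64 = 11.91 m²; P = b + 2y√(1+z²) = 2.03 + 2×2.64×1.372 = 9.276 m.
Hydraulic radius R = A/P = 11.91/9.276 = 1.284 m.
From Manning's equation, V = (1/n) R^(2/3) S^(1/2) = (1/0.033) × 1.284^(2/3) × 0.0041^(1/2) = 2.29 m/s.

V = 2.29 m/s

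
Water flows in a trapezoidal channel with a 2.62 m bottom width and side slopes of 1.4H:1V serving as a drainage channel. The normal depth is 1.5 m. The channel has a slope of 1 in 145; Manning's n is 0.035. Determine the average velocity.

V = 2.23 m/s

With bottom width b = 2.62 m and side slope z = 1.4: A = (b + zy)y = (2.62 + 1.4×1.5)×1.5 = 7.08 m²; P = b + 2y√(1+z²) = 2.62 + 2×1.5×1.72 = 7.781 m.
Hydraulic radius R = A/P = 7.08/7.781 = 0.9099 m.
From Manning's equation, V = (1/n) R^(2/3) S^(1/2) = (1/0.035) × 0.9099^(2/3) × 0.006897^(1/2) = 2.23 m/s.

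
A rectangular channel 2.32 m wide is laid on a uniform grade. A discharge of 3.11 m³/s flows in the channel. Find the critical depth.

For a rectangular channel, critical depth y_c = (q²/g)^(1/3) where q = Q/b = 3.11/2.32 = 1.341 m²/s.
So y_c = (1.341²/9.81)^(1/3) = 0.568 m.

y_c = 0.568 m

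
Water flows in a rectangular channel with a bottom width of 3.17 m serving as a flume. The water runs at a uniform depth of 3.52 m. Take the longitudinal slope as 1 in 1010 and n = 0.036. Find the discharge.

Flow area A = b·y = 3.17 × 3.52 = 11.16 m². Wetted perimeter P = b + 2y = 3.17 + 2×3.52 = 10.21 m.
Hydraulic radius R = A/P = 11.16/10.21 = 1.093 m.
Manning's equation: Q = (1/n) A R^(2/3) S^(1/2) = (1/0.036) × 11.16 × 1.093^(2/3) × 0.0009901^(1/2) = 10.3 m³/s.

Q = 10.3 m³/s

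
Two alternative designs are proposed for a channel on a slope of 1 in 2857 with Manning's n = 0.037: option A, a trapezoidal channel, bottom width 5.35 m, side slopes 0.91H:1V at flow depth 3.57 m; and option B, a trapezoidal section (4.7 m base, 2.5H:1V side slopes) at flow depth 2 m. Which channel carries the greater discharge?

channel A

Channel A: With bottom width b = 5.35 m and side slope z = 0.91: A = (b + zy)y = (5.35 + 0.91×3.57)×3.57 = 30.7 m²; P = b + 2y√(1+z²) = 5.35 + 2×3.57×1.352 = 15 m. Hydraulic radius R = A/P = 30.7/15 = 2.046 m. Q_A = (1/0.037)·30.7·2.046^(2/3)·√0.00035 = 25.02 m³/s.
Channel B: With bottom width b = 4.7 m and side slope z = 2.5: A = (b + zy)y = (4.7 + 2.5×2)×2 = 19.4 m²; P = b + 2y√(1+z²) = 4.7 + 2×2×2.693 = 15.47 m. Hydraulic radius R = A/P = 19.4/15.47 = 1.254 m. Q_B = (1/0.037)·19.4·1.254^(2/3)·√0.00035 = 11.41 m³/s.
Q_A = 25.02 m³/s vs Q_B = 11.41 m³/s, so channel A carries more.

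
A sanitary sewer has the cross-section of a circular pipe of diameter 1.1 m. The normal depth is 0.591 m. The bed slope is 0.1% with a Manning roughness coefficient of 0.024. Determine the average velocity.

For a circular section of diameter D = 1.1 m at depth y = 0.591 m, the central angle is θ = 2 arccos(1 − 2y/D) = 3.291 rad. Then A = (D²/8)(θ − sin θ) = 0.5202 m² and P = Dθ/2 = 1.81 m.
Hydraulic radius R = A/P = 0.5202/1.81 = 0.2874 m.
From Manning's equation, V = (1/n) R^(2/3) S^(1/2) = (1/0.024) × 0.2874^(2/3) × 0.001^(1/2) = 0.574 m/s.

V = 0.574 m/s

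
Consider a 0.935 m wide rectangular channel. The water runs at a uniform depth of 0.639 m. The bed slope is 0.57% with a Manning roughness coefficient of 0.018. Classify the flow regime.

subcritical

Flow area A = b·y = 0.935 × 0.639 = 0.5975 m². Wetted perimeter P = b + 2y = 0.935 + 2×0.639 = 2.213 m.
Hydraulic radius R = A/P = 0.5975/2.213 = 0.27 m.
V = (1/n) R^(2/3) √S = (1/0.018) × 0.27^(2/3) × √0.0057 = 1.752 m/s. Hydraulic depth D_h = A/T = 0.5975/0.935 = 0.639 m.
Froude number Fr = V/√(g·D_h) = 1.752/√(9.81×0.639) = 0.7, which is less than 1, so the flow is subcritical.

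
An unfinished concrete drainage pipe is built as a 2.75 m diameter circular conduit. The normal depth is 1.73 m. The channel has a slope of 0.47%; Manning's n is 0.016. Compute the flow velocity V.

For a circular section of diameter D = 2.75 m at depth y = 1.73 m, the central angle is θ = 2 arccos(1 − 2y/D) = 3.664 rad. Then A = (D²/8)(θ − sin θ) = 3.935 m² and P = Dθ/2 = 5.038 m.
Hydraulic radius R = A/P = 3.935/5.038 = 0.7811 m.
From Manning's equation, V = (1/n) R^(2/3) S^(1/2) = (1/0.016) × 0.7811^(2/3) × 0.0047^(1/2) = 3.63 m/s.

V = 3.63 m/s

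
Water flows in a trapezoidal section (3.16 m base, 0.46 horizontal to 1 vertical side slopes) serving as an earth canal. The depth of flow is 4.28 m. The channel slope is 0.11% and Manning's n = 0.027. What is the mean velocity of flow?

With bottom width b = 3.16 m and side slope z = 0.46: A = (b + zy)y = (3.16 + 0.46×4.28)×4.28 = 21.95 m²; P = b + 2y√(1+z²) = 3.16 + 2×4.28×1.101 = 12.58 m.
Hydraulic radius R = A/P = 21.95/12.58 = 1.745 m.
From Manning's equation, V = (1/n) R^(2/3) S^(1/2) = (1/0.027) × 1.745^(2/3) × 0.0011^(1/2) = 1.78 m/s.

V = 1.78 m/s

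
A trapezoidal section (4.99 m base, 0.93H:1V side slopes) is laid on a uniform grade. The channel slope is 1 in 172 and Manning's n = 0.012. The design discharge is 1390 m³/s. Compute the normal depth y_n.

Manning's equation rearranged: A R^(2/3) = nQ / (1·√S) = 0.012 × 1390 / (√0.005814) = 218.8.
Try y = 5.72 m: A R^(2/3) = 118.8 — too small.
Try y = 7.69 m: A R^(2/3) = 219 — close enough.

y_n = 7.69 m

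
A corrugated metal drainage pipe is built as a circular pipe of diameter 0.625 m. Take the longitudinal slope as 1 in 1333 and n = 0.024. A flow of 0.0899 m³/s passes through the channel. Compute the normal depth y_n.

Manning's equation rearranged: A R^(2/3) = nQ / (1·√S) = 0.024 × 0.0899 / (√0.0007502) = 0.07877.
Try y = 0.538 m: A R^(2/3) = 0.09254 — high.
Try y = 0.365 m: A R^(2/3) = 0.05735 — low.
Try y = 0.457 m: A R^(2/3) = 0.07874 — matches.

y_n = 0.457 m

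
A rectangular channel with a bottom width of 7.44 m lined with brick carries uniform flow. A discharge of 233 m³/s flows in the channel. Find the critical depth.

y_c = 4.64 m

For a rectangular channel, critical depth y_c = (q²/g)^(1/3) where q = Q/b = 233/7.44 = 31.32 m²/s.
So y_c = (31.32²/9.81)^(1/3) = 4.64 m.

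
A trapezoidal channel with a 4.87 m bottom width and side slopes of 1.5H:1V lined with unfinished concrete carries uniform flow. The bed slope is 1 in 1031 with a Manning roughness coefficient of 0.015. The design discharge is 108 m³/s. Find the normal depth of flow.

y_n = 3.36 m

Manning's equation rearranged: A R^(2/3) = nQ / (1·√S) = 0.015 × 108 / (√0.0009699) = 52.02.
Trying y = 2.65 m: A R^(2/3) = 32.4 — low.
Trying y = 3.36 m: A R^(2/3) = 52.16 — ≈ 52.02.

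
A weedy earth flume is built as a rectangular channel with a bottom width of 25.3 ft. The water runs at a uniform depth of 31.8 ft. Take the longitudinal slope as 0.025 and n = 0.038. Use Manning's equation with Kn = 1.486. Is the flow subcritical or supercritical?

Flow area A = b·y = 25.3 × 31.8 = 804.5 ft². Wetted perimeter P = b + 2y = 25.3 + 2×31.8 = 88.9 ft.
Hydraulic radius R = A/P = 804.5/88.9 = 9.05 ft.
V = (1.486/n) R^(2/3) √S = (1.486/0.038) × 9.05^(2/3) × √0.025 = 26.85 ft/s. Hydraulic depth D_h = A/T = 804.5/25.3 = 31.8 ft.
Froude number Fr = V/√(g·D_h) = 26.85/√(32.2×31.8) = 0.839, which is less than 1, so the flow is subcritical.

subcritical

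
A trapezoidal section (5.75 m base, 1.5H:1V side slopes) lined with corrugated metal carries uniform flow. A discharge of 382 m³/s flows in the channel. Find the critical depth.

y_c = 5.08 m

At critical depth, Q² T / (g A³) = 1, i.e. A³/T = Q²/g = 382²/9.81 = 14880.
At y = 4.04 m: A³/T = 6078 — short.
At y = 5.08 m: A³/T = 14930 — matches.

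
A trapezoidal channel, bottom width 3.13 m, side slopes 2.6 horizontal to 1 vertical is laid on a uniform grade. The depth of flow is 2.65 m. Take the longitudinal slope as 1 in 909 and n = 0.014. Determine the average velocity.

V = 3.08 m/s

With bottom width b = 3.13 m and side slope z = 2.6: A = (b + zy)y = (3.13 + 2.6×2.65)×2.65 = 26.55 m²; P = b + 2y√(1+z²) = 3.13 + 2×2.65×2.786 = 17.89 m.
Hydraulic radius R = A/P = 26.55/17.89 = 1.484 m.
From Manning's equation, V = (1/n) R^(2/3) S^(1/2) = (1/0.014) × 1.484^(2/3) × 0.0011^(1/2) = 3.08 m/s.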